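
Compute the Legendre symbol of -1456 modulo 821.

-1

Pull out -1: (-1456|821) = (-1|821)·(1456|821). Since 821 ≡ 1 (mod 4), (-1|821) = +1. Now have (1456|821).
Reduce the numerator: 1456 ≡ 635 (mod 821), so (1456|821) = (635|821).
821 ≡ 1 (mod 4), so quadratic reciprocity gives (635|821) = (821|635). Reduce: 821 ≡ 186 (mod 635). Now have (186|635).
Factor out 2: 186 = 2·93. Since 635 ≡ 3 (mod 8), (2|635) = -1. Now have -(93|635).
93 ≡ 1 (mod 4), so quadratic reciprocity gives (93|635) = (635|93). Reduce: 635 ≡ 77 (mod 93). Now have -(77|93).
77 ≡ 1 (mod 4), so quadratic reciprocity gives (77|93) = (93|77). Reduce: 93 ≡ 16 (mod 77). Now have -(16|77).
Factor out 2: 16 = 2^4. Since 77 ≡ 5 (mod 8), (2|77) = -1, and (2|77)^4 = +1. Now have -(1|77).
(1|77) = 1. Collecting the sign factors: -1.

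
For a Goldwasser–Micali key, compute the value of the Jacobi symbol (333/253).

-1

(333/253)
  = (80/253)    [333 ≡ 80 mod 253]
  = (5/253)    [253 ≡ 5 mod 8 ⇒ (2/253)^4 = +1]
  = (253/5)    [QR: 5 ≡ 1 mod 4, sign kept]
  = (3/5)    [253 ≡ 3 mod 5]
  = (5/3)    [QR: 5 ≡ 1 mod 4, sign kept]
  = (2/3)    [5 ≡ 2 mod 3]
  = -(1/3)    [3 ≡ 3 mod 8 ⇒ (2/3) = -1]
  = -1    [(1/3) = 1]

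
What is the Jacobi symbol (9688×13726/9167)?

-1

By multiplicativity, (9688·13726/9167) = (9688/9167)·(13726/9167).
First factor (9688/9167):
(9688/9167)
  = (521/9167)    [9688 ≡ 521 mod 9167]
  = (9167/521)    [QR: 521 ≡ 1 mod 4, sign kept]
  = (310/521)    [9167 ≡ 310 mod 521]
  = (155/521)    [521 ≡ 1 mod 8 ⇒ (2/521) = +1]
  = (521/155)    [QR: 521 ≡ 1 mod 4, sign kept]
  = (56/155)    [521 ≡ 56 mod 155]
  = -(7/155)    [155 ≡ 3 mod 8 ⇒ (2/155)^3 = -1]
  = (155/7)    [QR: both ≡ 3 mod 4, sign flips]
  = (1/7)    [155 ≡ 1 mod 7]
  = 1    [(1/7) = 1]
Second factor (13726/9167):
(13726/9167)
  = (4559/9167)    [13726 ≡ 4559 mod 9167]
  = -(9167/4559)    [QR: both ≡ 3 mod 4, sign flips]
  = -(49/4559)    [9167 ≡ 49 mod 4559]
  = -(4559/49)    [QR: 49 ≡ 1 mod 4, sign kept]
  = -(2/49)    [4559 ≡ 2 mod 49]
  = -(1/49)    [49 ≡ 1 mod 8 ⇒ (2/49) = +1]
  = -1    [(1/49) = 1]
Product: (1)·(-1) = -1.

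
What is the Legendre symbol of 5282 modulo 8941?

-1

Factor out 2: 5282 = 2·2641. Since 8941 ≡ 5 (mod 8), (2/8941) = -1. Now have -(2641/8941).
2641 ≡ 1 (mod 4), so quadratic reciprocity gives (2641/8941) = (8941/2641). Reduce: 8941 ≡ 1018 (mod 2641). Now have -(1018/2641).
Factor out 2: 1018 = 2·509. Since 2641 ≡ 1 (mod 8), (2/2641) = +1. Now have -(509/2641).
509 ≡ 1 (mod 4), so quadratic reciprocity gives (509/2641) = (2641/509). Reduce: 2641 ≡ 96 (mod 509). Now have -(96/509).
Factor out 2: 96 = 2^5·3. Since 509 ≡ 5 (mod 8), (2/509) = -1, and (2/509)^5 = -1. Now have (3/509).
509 ≡ 1 (mod 4), so quadratic reciprocity gives (3/509) = (509/3). Reduce: 509 ≡ 2 (mod 3). Now have (2/3).
Factor out 2: 2 = 2. Since 3 ≡ 3 (mod 8), (2/3) = -1. Now have -(1/3).
(1/3) = 1. Collecting the sign factors: -1.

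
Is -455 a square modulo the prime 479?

Reduce the numerator: -455 ≡ 24 (mod 479), so (-455/479) = (24/479).
Factor out 2: 24 = 2^3·3. Since 479 ≡ 7 (mod 8), (2/479) = +1, and (2/479)^3 = +1. Now have (3/479).
Both 3 ≡ 3 and 479 ≡ 3 (mod 4), so reciprocity gives (3/479) = -(479/3). Reduce: 479 ≡ 2 (mod 3). Now have -(2/3).
Factor out 2: 2 = 2. Since 3 ≡ 3 (mod 8), (2/3) = -1. Now have (1/3).
(1/3) = 1. Collecting the sign factors: 1.
(-455/479) = 1, and 479 is prime, so -455 is a quadratic residue mod 479.

yes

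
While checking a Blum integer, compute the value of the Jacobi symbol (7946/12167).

-1

(7946/12167)
  = (3973/12167)    [12167 ≡ 7 mod 8 ⇒ (2/12167) = +1]
  = (12167/3973)    [QR: 3973 ≡ 1 mod 4, sign kept]
  = (248/3973)    [12167 ≡ 248 mod 3973]
  = -(31/3973)    [3973 ≡ 5 mod 8 ⇒ (2/3973)^3 = -1]
  = -(3973/31)    [QR: 3973 ≡ 1 mod 4, sign kept]
  = -(5/31)    [3973 ≡ 5 mod 31]
  = -(31/5)    [QR: 5 ≡ 1 mod 4, sign kept]
  = -(1/5)    [31 ≡ 1 mod 5]
  = -1    [(1/5) = 1]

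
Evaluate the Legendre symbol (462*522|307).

1

By multiplicativity, (462·522|307) = (462|307)·(522|307).
First factor (462|307):
(462|307)
  = (155|307)    [462 ≡ 155 mod 307]
  = -(307|155)    [QR: both ≡ 3 mod 4, sign flips]
  = -(152|155)    [307 ≡ 152 mod 155]
  = (19|155)    [155 ≡ 3 mod 8 ⇒ (2|155)^3 = -1]
  = -(155|19)    [QR: both ≡ 3 mod 4, sign flips]
  = -(3|19)    [155 ≡ 3 mod 19]
  = (19|3)    [QR: both ≡ 3 mod 4, sign flips]
  = (1|3)    [19 ≡ 1 mod 3]
  = 1    [(1|3) = 1]
Second factor (522|307):
(522|307)
  = (215|307)    [522 ≡ 215 mod 307]
  = -(307|215)    [QR: both ≡ 3 mod 4, sign flips]
  = -(92|215)    [307 ≡ 92 mod 215]
  = -(23|215)    [215 ≡ 7 mod 8 ⇒ (2|215)^2 = +1]
  = (215|23)    [QR: both ≡ 3 mod 4, sign flips]
  = (8|23)    [215 ≡ 8 mod 23]
  = (1|23)    [23 ≡ 7 mod 8 ⇒ (2|23)^3 = +1]
  = 1    [(1|23) = 1]
Product: (1)·(1) = 1.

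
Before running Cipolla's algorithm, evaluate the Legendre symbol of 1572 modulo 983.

Reduce the numerator: 1572 ≡ 589 (mod 983), so (1572|983) = (589|983).
589 ≡ 1 (mod 4), so quadratic reciprocity gives (589|983) = (983|589). Reduce: 983 ≡ 394 (mod 589). Now have (394|589).
Factor out 2: 394 = 2·197. Since 589 ≡ 5 (mod 8), (2|589) = -1. Now have -(197|589).
197 ≡ 1 (mod 4), so quadratic reciprocity gives (197|589) = (589|197). Reduce: 589 ≡ 195 (mod 197). Now have -(195|197).
197 ≡ 1 (mod 4), so quadratic reciprocity gives (195|197) = (197|195). Reduce: 197 ≡ 2 (mod 195). Now have -(2|195).
Factor out 2: 2 = 2. Since 195 ≡ 3 (mod 8), (2|195) = -1. Now have (1|195).
(1|195) = 1. Collecting the sign factors: 1.

1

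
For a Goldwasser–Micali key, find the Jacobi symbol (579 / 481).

(579 / 481)
  = (98 / 481)    [579 ≡ 98 mod 481]
  = (49 / 481)    [481 ≡ 1 mod 8 ⇒ (2 / 481) = +1]
  = (481 / 49)    [QR: 49 ≡ 1 mod 4, sign kept]
  = (40 / 49)    [481 ≡ 40 mod 49]
  = (5 / 49)    [49 ≡ 1 mod 8 ⇒ (2 / 49)^3 = +1]
  = (49 / 5)    [QR: 5 ≡ 1 mod 4, sign kept]
  = (4 / 5)    [49 ≡ 4 mod 5]
  = (1 / 5)    [5 ≡ 5 mod 8 ⇒ (2 / 5)^2 = +1]
  = 1    [(1 / 5) = 1]

1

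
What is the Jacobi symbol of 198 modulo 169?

1

Reduce the numerator: 198 ≡ 29 (mod 169), so (198|169) = (29|169).
29 ≡ 1 (mod 4), so quadratic reciprocity gives (29|169) = (169|29). Reduce: 169 ≡ 24 (mod 29). Now have (24|29).
Factor out 2: 24 = 2^3·3. Since 29 ≡ 5 (mod 8), (2|29) = -1, and (2|29)^3 = -1. Now have -(3|29).
29 ≡ 1 (mod 4), so quadratic reciprocity gives (3|29) = (29|3). Reduce: 29 ≡ 2 (mod 3). Now have -(2|3).
Factor out 2: 2 = 2. Since 3 ≡ 3 (mod 8), (2|3) = -1. Now have (1|3).
(1|3) = 1. Collecting the sign factors: 1.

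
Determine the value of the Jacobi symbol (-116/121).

1

Reduce the numerator: -116 ≡ 5 (mod 121), so (-116/121) = (5/121).
5 ≡ 1 (mod 4), so quadratic reciprocity gives (5/121) = (121/5). Reduce: 121 ≡ 1 (mod 5). Now have (1/5).
(1/5) = 1. Collecting the sign factors: 1.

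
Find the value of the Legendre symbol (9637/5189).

-1

(9637/5189)
  = (4448/5189)    [9637 ≡ 4448 mod 5189]
  = -(139/5189)    [5189 ≡ 5 mod 8 ⇒ (2/5189)^5 = -1]
  = -(5189/139)    [QR: 5189 ≡ 1 mod 4, sign kept]
  = -(46/139)    [5189 ≡ 46 mod 139]
  = (23/139)    [139 ≡ 3 mod 8 ⇒ (2/139) = -1]
  = -(139/23)    [QR: both ≡ 3 mod 4, sign flips]
  = -(1/23)    [139 ≡ 1 mod 23]
  = -1    [(1/23) = 1]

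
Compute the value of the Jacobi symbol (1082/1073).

1

(1082/1073)
  = (9/1073)    [1082 ≡ 9 mod 1073]
  = (1073/9)    [QR: 9 ≡ 1 mod 4, sign kept]
  = (2/9)    [1073 ≡ 2 mod 9]
  = (1/9)    [9 ≡ 1 mod 8 ⇒ (2/9) = +1]
  = 1    [(1/9) = 1]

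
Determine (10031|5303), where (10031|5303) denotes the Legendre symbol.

(10031|5303)
  = (4728|5303)    [10031 ≡ 4728 mod 5303]
  = (591|5303)    [5303 ≡ 7 mod 8 ⇒ (2|5303)^3 = +1]
  = -(5303|591)    [QR: both ≡ 3 mod 4, sign flips]
  = -(575|591)    [5303 ≡ 575 mod 591]
  = (591|575)    [QR: both ≡ 3 mod 4, sign flips]
  = (16|575)    [591 ≡ 16 mod 575]
  = (1|575)    [575 ≡ 7 mod 8 ⇒ (2|575)^4 = +1]
  = 1    [(1|575) = 1]

1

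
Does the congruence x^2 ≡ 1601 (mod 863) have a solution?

(1601/863)
  = (738/863)    [1601 ≡ 738 mod 863]
  = (369/863)    [863 ≡ 7 mod 8 ⇒ (2/863) = +1]
  = (863/369)    [QR: 369 ≡ 1 mod 4, sign kept]
  = (125/369)    [863 ≡ 125 mod 369]
  = (369/125)    [QR: 125 ≡ 1 mod 4, sign kept]
  = (119/125)    [369 ≡ 119 mod 125]
  = (125/119)    [QR: 125 ≡ 1 mod 4, sign kept]
  = (6/119)    [125 ≡ 6 mod 119]
  = (3/119)    [119 ≡ 7 mod 8 ⇒ (2/119) = +1]
  = -(119/3)    [QR: both ≡ 3 mod 4, sign flips]
  = -(2/3)    [119 ≡ 2 mod 3]
  = (1/3)    [3 ≡ 3 mod 8 ⇒ (2/3) = -1]
  = 1    [(1/3) = 1]
(1601/863) = 1, and 863 is prime, so 1601 is a quadratic residue mod 863.

yes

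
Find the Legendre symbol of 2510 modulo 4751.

Factor out 2: 2510 = 2·1255. Since 4751 ≡ 7 (mod 8), (2|4751) = +1. Now have (1255|4751).
Both 1255 ≡ 3 and 4751 ≡ 3 (mod 4), so reciprocity gives (1255|4751) = -(4751|1255). Reduce: 4751 ≡ 986 (mod 1255). Now have -(986|1255).
Factor out 2: 986 = 2·493. Since 1255 ≡ 7 (mod 8), (2|1255) = +1. Now have -(493|1255).
493 ≡ 1 (mod 4), so quadratic reciprocity gives (493|1255) = (1255|493). Reduce: 1255 ≡ 269 (mod 493). Now have -(269|493).
269 ≡ 1 (mod 4), so quadratic reciprocity gives (269|493) = (493|269). Reduce: 493 ≡ 224 (mod 269). Now have -(224|269).
Factor out 2: 224 = 2^5·7. Since 269 ≡ 5 (mod 8), (2|269) = -1, and (2|269)^5 = -1. Now have (7|269).
269 ≡ 1 (mod 4), so quadratic reciprocity gives (7|269) = (269|7). Reduce: 269 ≡ 3 (mod 7). Now have (3|7).
Both 3 ≡ 3 and 7 ≡ 3 (mod 4), so reciprocity gives (3|7) = -(7|3). Reduce: 7 ≡ 1 (mod 3). Now have -(1|3).
(1|3) = 1. Collecting the sign factors: -1.

-1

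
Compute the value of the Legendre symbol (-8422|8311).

-1

(-8422|8311)
  = (8200|8311)    [-8422 ≡ 8200 mod 8311]
  = (1025|8311)    [8311 ≡ 7 mod 8 ⇒ (2|8311)^3 = +1]
  = (8311|1025)    [QR: 1025 ≡ 1 mod 4, sign kept]
  = (111|1025)    [8311 ≡ 111 mod 1025]
  = (1025|111)    [QR: 1025 ≡ 1 mod 4, sign kept]
  = (26|111)    [1025 ≡ 26 mod 111]
  = (13|111)    [111 ≡ 7 mod 8 ⇒ (2|111) = +1]
  = (111|13)    [QR: 13 ≡ 1 mod 4, sign kept]
  = (7|13)    [111 ≡ 7 mod 13]
  = (13|7)    [QR: 13 ≡ 1 mod 4, sign kept]
  = (6|7)    [13 ≡ 6 mod 7]
  = (3|7)    [7 ≡ 7 mod 8 ⇒ (2|7) = +1]
  = -(7|3)    [QR: both ≡ 3 mod 4, sign flips]
  = -(1|3)    [7 ≡ 1 mod 3]
  = -1    [(1|3) = 1]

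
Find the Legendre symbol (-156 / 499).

Reduce the numerator: -156 ≡ 343 (mod 499), so (-156 / 499) = (343 / 499).
Both 343 ≡ 3 and 499 ≡ 3 (mod 4), so reciprocity gives (343 / 499) = -(499 / 343). Reduce: 499 ≡ 156 (mod 343). Now have -(156 / 343).
Factor out 2: 156 = 2^2·39. Since 343 ≡ 7 (mod 8), (2 / 343) = +1, and (2 / 343)^2 = +1. Now have -(39 / 343).
Both 39 ≡ 3 and 343 ≡ 3 (mod 4), so reciprocity gives (39 / 343) = -(343 / 39). Reduce: 343 ≡ 31 (mod 39). Now have (31 / 39).
Both 31 ≡ 3 and 39 ≡ 3 (mod 4), so reciprocity gives (31 / 39) = -(39 / 31). Reduce: 39 ≡ 8 (mod 31). Now have -(8 / 31).
Factor out 2: 8 = 2^3. Since 31 ≡ 7 (mod 8), (2 / 31) = +1, and (2 / 31)^3 = +1. Now have -(1 / 31).
(1 / 31) = 1. Collecting the sign factors: -1.

-1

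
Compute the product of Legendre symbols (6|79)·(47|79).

By multiplicativity, (6·47|79) = (6|79)·(47|79).
First factor (6|79):
Factor out 2: 6 = 2·3. Since 79 ≡ 7 (mod 8), (2|79) = +1. Now have (3|79).
Both 3 ≡ 3 and 79 ≡ 3 (mod 4), so reciprocity gives (3|79) = -(79|3). Reduce: 79 ≡ 1 (mod 3). Now have -(1|3).
(1|3) = 1. Collecting the sign factors: -1.
Second factor (47|79):
Both 47 ≡ 3 and 79 ≡ 3 (mod 4), so reciprocity gives (47|79) = -(79|47). Reduce: 79 ≡ 32 (mod 47). Now have -(32|47).
Factor out 2: 32 = 2^5. Since 47 ≡ 7 (mod 8), (2|47) = +1, and (2|47)^5 = +1. Now have -(1|47).
(1|47) = 1. Collecting the sign factors: -1.
Product: (-1)·(-1) = 1.

1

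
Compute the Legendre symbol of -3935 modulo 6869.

1

(-3935/6869)
  = (3935/6869)    [6869 ≡ 1 mod 4 ⇒ (-1/6869) = +1]
  = (6869/3935)    [QR: 6869 ≡ 1 mod 4, sign kept]
  = (2934/3935)    [6869 ≡ 2934 mod 3935]
  = (1467/3935)    [3935 ≡ 7 mod 8 ⇒ (2/3935) = +1]
  = -(3935/1467)    [QR: both ≡ 3 mod 4, sign flips]
  = -(1001/1467)    [3935 ≡ 1001 mod 1467]
  = -(1467/1001)    [QR: 1001 ≡ 1 mod 4, sign kept]
  = -(466/1001)    [1467 ≡ 466 mod 1001]
  = -(233/1001)    [1001 ≡ 1 mod 8 ⇒ (2/1001) = +1]
  = -(1001/233)    [QR: 233 ≡ 1 mod 4, sign kept]
  = -(69/233)    [1001 ≡ 69 mod 233]
  = -(233/69)    [QR: 69 ≡ 1 mod 4, sign kept]
  = -(26/69)    [233 ≡ 26 mod 69]
  = (13/69)    [69 ≡ 5 mod 8 ⇒ (2/69) = -1]
  = (69/13)    [QR: 13 ≡ 1 mod 4, sign kept]
  = (4/13)    [69 ≡ 4 mod 13]
  = (1/13)    [13 ≡ 5 mod 8 ⇒ (2/13)^2 = +1]
  = 1    [(1/13) = 1]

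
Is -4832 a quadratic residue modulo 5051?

no

Pull out -1: (-4832|5051) = (-1|5051)·(4832|5051). Since 5051 ≡ 3 (mod 4), (-1|5051) = -1. Now have -(4832|5051).
Factor out 2: 4832 = 2^5·151. Since 5051 ≡ 3 (mod 8), (2|5051) = -1, and (2|5051)^5 = -1. Now have (151|5051).
Both 151 ≡ 3 and 5051 ≡ 3 (mod 4), so reciprocity gives (151|5051) = -(5051|151). Reduce: 5051 ≡ 68 (mod 151). Now have -(68|151).
Factor out 2: 68 = 2^2·17. Since 151 ≡ 7 (mod 8), (2|151) = +1, and (2|151)^2 = +1. Now have -(17|151).
17 ≡ 1 (mod 4), so quadratic reciprocity gives (17|151) = (151|17). Reduce: 151 ≡ 15 (mod 17). Now have -(15|17).
17 ≡ 1 (mod 4), so quadratic reciprocity gives (15|17) = (17|15). Reduce: 17 ≡ 2 (mod 15). Now have -(2|15).
Factor out 2: 2 = 2. Since 15 ≡ 7 (mod 8), (2|15) = +1. Now have -(1|15).
(1|15) = 1. Collecting the sign factors: -1.
(-4832|5051) = -1, and 5051 is prime, so -4832 is not a quadratic residue mod 5051.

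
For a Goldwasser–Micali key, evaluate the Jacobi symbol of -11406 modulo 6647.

Reduce the numerator: -11406 ≡ 1888 (mod 6647), so (-11406/6647) = (1888/6647).
Factor out 2: 1888 = 2^5·59. Since 6647 ≡ 7 (mod 8), (2/6647) = +1, and (2/6647)^5 = +1. Now have (59/6647).
Both 59 ≡ 3 and 6647 ≡ 3 (mod 4), so reciprocity gives (59/6647) = -(6647/59). Reduce: 6647 ≡ 39 (mod 59). Now have -(39/59).
Both 39 ≡ 3 and 59 ≡ 3 (mod 4), so reciprocity gives (39/59) = -(59/39). Reduce: 59 ≡ 20 (mod 39). Now have (20/39).
Factor out 2: 20 = 2^2·5. Since 39 ≡ 7 (mod 8), (2/39) = +1, and (2/39)^2 = +1. Now have (5/39).
5 ≡ 1 (mod 4), so quadratic reciprocity gives (5/39) = (39/5). Reduce: 39 ≡ 4 (mod 5). Now have (4/5).
Factor out 2: 4 = 2^2. Since 5 ≡ 5 (mod 8), (2/5) = -1, and (2/5)^2 = +1. Now have (1/5).
(1/5) = 1. Collecting the sign factors: 1.

1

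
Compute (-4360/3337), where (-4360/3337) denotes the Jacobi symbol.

(-4360/3337)
  = (2314/3337)    [-4360 ≡ 2314 mod 3337]
  = (1157/3337)    [3337 ≡ 1 mod 8 ⇒ (2/3337) = +1]
  = (3337/1157)    [QR: 1157 ≡ 1 mod 4, sign kept]
  = (1023/1157)    [3337 ≡ 1023 mod 1157]
  = (1157/1023)    [QR: 1157 ≡ 1 mod 4, sign kept]
  = (134/1023)    [1157 ≡ 134 mod 1023]
  = (67/1023)    [1023 ≡ 7 mod 8 ⇒ (2/1023) = +1]
  = -(1023/67)    [QR: both ≡ 3 mod 4, sign flips]
  = -(18/67)    [1023 ≡ 18 mod 67]
  = (9/67)    [67 ≡ 3 mod 8 ⇒ (2/67) = -1]
  = (67/9)    [QR: 9 ≡ 1 mod 4, sign kept]
  = (4/9)    [67 ≡ 4 mod 9]
  = (1/9)    [9 ≡ 1 mod 8 ⇒ (2/9)^2 = +1]
  = 1    [(1/9) = 1]

1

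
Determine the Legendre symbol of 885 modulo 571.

-1

Reduce the numerator: 885 ≡ 314 (mod 571), so (885 / 571) = (314 / 571).
Factor out 2: 314 = 2·157. Since 571 ≡ 3 (mod 8), (2 / 571) = -1. Now have -(157 / 571).
157 ≡ 1 (mod 4), so quadratic reciprocity gives (157 / 571) = (571 / 157). Reduce: 571 ≡ 100 (mod 157). Now have -(100 / 157).
Factor out 2: 100 = 2^2·25. Since 157 ≡ 5 (mod 8), (2 / 157) = -1, and (2 / 157)^2 = +1. Now have -(25 / 157).
25 ≡ 1 (mod 4), so quadratic reciprocity gives (25 / 157) = (157 / 25). Reduce: 157 ≡ 7 (mod 25). Now have -(7 / 25).
25 ≡ 1 (mod 4), so quadratic reciprocity gives (7 / 25) = (25 / 7). Reduce: 25 ≡ 4 (mod 7). Now have -(4 / 7).
Factor out 2: 4 = 2^2. Since 7 ≡ 7 (mod 8), (2 / 7) = +1, and (2 / 7)^2 = +1. Now have -(1 / 7).
(1 / 7) = 1. Collecting the sign factors: -1.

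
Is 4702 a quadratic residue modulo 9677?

Factor out 2: 4702 = 2·2351. Since 9677 ≡ 5 (mod 8), (2|9677) = -1. Now have -(2351|9677).
9677 ≡ 1 (mod 4), so quadratic reciprocity gives (2351|9677) = (9677|2351). Reduce: 9677 ≡ 273 (mod 2351). Now have -(273|2351).
273 ≡ 1 (mod 4), so quadratic reciprocity gives (273|2351) = (2351|273). Reduce: 2351 ≡ 167 (mod 273). Now have -(167|273).
273 ≡ 1 (mod 4), so quadratic reciprocity gives (167|273) = (273|167). Reduce: 273 ≡ 106 (mod 167). Now have -(106|167).
Factor out 2: 106 = 2·53. Since 167 ≡ 7 (mod 8), (2|167) = +1. Now have -(53|167).
53 ≡ 1 (mod 4), so quadratic reciprocity gives (53|167) = (167|53). Reduce: 167 ≡ 8 (mod 53). Now have -(8|53).
Factor out 2: 8 = 2^3. Since 53 ≡ 5 (mod 8), (2|53) = -1, and (2|53)^3 = -1. Now have (1|53).
(1|53) = 1. Collecting the sign factors: 1.
The Legendre symbol is 1, so x^2 ≡ 4702 (mod 9677) has solution.

yes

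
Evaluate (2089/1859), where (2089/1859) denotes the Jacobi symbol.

-1

Reduce the numerator: 2089 ≡ 230 (mod 1859), so (2089/1859) = (230/1859).
Factor out 2: 230 = 2·115. Since 1859 ≡ 3 (mod 8), (2/1859) = -1. Now have -(115/1859).
Both 115 ≡ 3 and 1859 ≡ 3 (mod 4), so reciprocity gives (115/1859) = -(1859/115). Reduce: 1859 ≡ 19 (mod 115). Now have (19/115).
Both 19 ≡ 3 and 115 ≡ 3 (mod 4), so reciprocity gives (19/115) = -(115/19). Reduce: 115 ≡ 1 (mod 19). Now have -(1/19).
(1/19) = 1. Collecting the sign factors: -1.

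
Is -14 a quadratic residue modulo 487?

yes

Reduce the numerator: -14 ≡ 473 (mod 487), so (-14/487) = (473/487).
473 ≡ 1 (mod 4), so quadratic reciprocity gives (473/487) = (487/473). Reduce: 487 ≡ 14 (mod 473). Now have (14/473).
Factor out 2: 14 = 2·7. Since 473 ≡ 1 (mod 8), (2/473) = +1. Now have (7/473).
473 ≡ 1 (mod 4), so quadratic reciprocity gives (7/473) = (473/7). Reduce: 473 ≡ 4 (mod 7). Now have (4/7).
Factor out 2: 4 = 2^2. Since 7 ≡ 7 (mod 8), (2/7) = +1, and (2/7)^2 = +1. Now have (1/7).
(1/7) = 1. Collecting the sign factors: 1.
The Legendre symbol is 1, so x^2 ≡ -14 (mod 487) has solution.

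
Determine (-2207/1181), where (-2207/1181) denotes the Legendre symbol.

(-2207/1181)
  = (2207/1181)    [1181 ≡ 1 mod 4 ⇒ (-1/1181) = +1]
  = (1026/1181)    [2207 ≡ 1026 mod 1181]
  = -(513/1181)    [1181 ≡ 5 mod 8 ⇒ (2/1181) = -1]
  = -(1181/513)    [QR: 513 ≡ 1 mod 4, sign kept]
  = -(155/513)    [1181 ≡ 155 mod 513]
  = -(513/155)    [QR: 513 ≡ 1 mod 4, sign kept]
  = -(48/155)    [513 ≡ 48 mod 155]
  = -(3/155)    [155 ≡ 3 mod 8 ⇒ (2/155)^4 = +1]
  = (155/3)    [QR: both ≡ 3 mod 4, sign flips]
  = (2/3)    [155 ≡ 2 mod 3]
  = -(1/3)    [3 ≡ 3 mod 8 ⇒ (2/3) = -1]
  = -1    [(1/3) = 1]

-1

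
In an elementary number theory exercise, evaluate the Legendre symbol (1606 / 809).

(1606 / 809)
  = (797 / 809)    [1606 ≡ 797 mod 809]
  = (809 / 797)    [QR: 797 ≡ 1 mod 4, sign kept]
  = (12 / 797)    [809 ≡ 12 mod 797]
  = (3 / 797)    [797 ≡ 5 mod 8 ⇒ (2 / 797)^2 = +1]
  = (797 / 3)    [QR: 797 ≡ 1 mod 4, sign kept]
  = (2 / 3)    [797 ≡ 2 mod 3]
  = -(1 / 3)    [3 ≡ 3 mod 8 ⇒ (2 / 3) = -1]
  = -1    [(1 / 3) = 1]

-1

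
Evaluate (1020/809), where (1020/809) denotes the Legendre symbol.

(1020/809)
  = (211/809)    [1020 ≡ 211 mod 809]
  = (809/211)    [QR: 809 ≡ 1 mod 4, sign kept]
  = (176/211)    [809 ≡ 176 mod 211]
  = (11/211)    [211 ≡ 3 mod 8 ⇒ (2/211)^4 = +1]
  = -(211/11)    [QR: both ≡ 3 mod 4, sign flips]
  = -(2/11)    [211 ≡ 2 mod 11]
  = (1/11)    [11 ≡ 3 mod 8 ⇒ (2/11) = -1]
  = 1    [(1/11) = 1]

1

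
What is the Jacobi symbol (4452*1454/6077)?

By multiplicativity, (4452·1454/6077) = (4452/6077)·(1454/6077).
First factor (4452/6077):
Factor out 2: 4452 = 2^2·1113. Since 6077 ≡ 5 (mod 8), (2/6077) = -1, and (2/6077)^2 = +1. Now have (1113/6077).
1113 ≡ 1 (mod 4), so quadratic reciprocity gives (1113/6077) = (6077/1113). Reduce: 6077 ≡ 512 (mod 1113). Now have (512/1113).
Factor out 2: 512 = 2^9. Since 1113 ≡ 1 (mod 8), (2/1113) = +1, and (2/1113)^9 = +1. Now have (1/1113).
(1/1113) = 1. Collecting the sign factors: 1.
Second factor (1454/6077):
Factor out 2: 1454 = 2·727. Since 6077 ≡ 5 (mod 8), (2/6077) = -1. Now have -(727/6077).
6077 ≡ 1 (mod 4), so quadratic reciprocity gives (727/6077) = (6077/727). Reduce: 6077 ≡ 261 (mod 727). Now have -(261/727).
261 ≡ 1 (mod 4), so quadratic reciprocity gives (261/727) = (727/261). Reduce: 727 ≡ 205 (mod 261). Now have -(205/261).
205 ≡ 1 (mod 4), so quadratic reciprocity gives (205/261) = (261/205). Reduce: 261 ≡ 56 (mod 205). Now have -(56/205).
Factor out 2: 56 = 2^3·7. Since 205 ≡ 5 (mod 8), (2/205) = -1, and (2/205)^3 = -1. Now have (7/205).
205 ≡ 1 (mod 4), so quadratic reciprocity gives (7/205) = (205/7). Reduce: 205 ≡ 2 (mod 7). Now have (2/7).
Factor out 2: 2 = 2. Since 7 ≡ 7 (mod 8), (2/7) = +1. Now have (1/7).
(1/7) = 1. Collecting the sign factors: 1.
Product: (1)·(1) = 1.

1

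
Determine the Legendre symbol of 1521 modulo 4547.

1521 ≡ 1 (mod 4), so quadratic reciprocity gives (1521/4547) = (4547/1521). Reduce: 4547 ≡ 1505 (mod 1521). Now have (1505/1521).
1505 ≡ 1 (mod 4), so quadratic reciprocity gives (1505/1521) = (1521/1505). Reduce: 1521 ≡ 16 (mod 1505). Now have (16/1505).
Factor out 2: 16 = 2^4. Since 1505 ≡ 1 (mod 8), (2/1505) = +1, and (2/1505)^4 = +1. Now have (1/1505).
(1/1505) = 1. Collecting the sign factors: 1.

1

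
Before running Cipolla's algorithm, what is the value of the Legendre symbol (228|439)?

-1

Factor out 2: 228 = 2^2·57. Since 439 ≡ 7 (mod 8), (2|439) = +1, and (2|439)^2 = +1. Now have (57|439).
57 ≡ 1 (mod 4), so quadratic reciprocity gives (57|439) = (439|57). Reduce: 439 ≡ 40 (mod 57). Now have (40|57).
Factor out 2: 40 = 2^3·5. Since 57 ≡ 1 (mod 8), (2|57) = +1, and (2|57)^3 = +1. Now have (5|57).
5 ≡ 1 (mod 4), so quadratic reciprocity gives (5|57) = (57|5). Reduce: 57 ≡ 2 (mod 5). Now have (2|5).
Factor out 2: 2 = 2. Since 5 ≡ 5 (mod 8), (2|5) = -1. Now have -(1|5).
(1|5) = 1. Collecting the sign factors: -1.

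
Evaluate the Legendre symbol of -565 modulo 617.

-1

Pull out -1: (-565|617) = (-1|617)·(565|617). Since 617 ≡ 1 (mod 4), (-1|617) = +1. Now have (565|617).
565 ≡ 1 (mod 4), so quadratic reciprocity gives (565|617) = (617|565). Reduce: 617 ≡ 52 (mod 565). Now have (52|565).
Factor out 2: 52 = 2^2·13. Since 565 ≡ 5 (mod 8), (2|565) = -1, and (2|565)^2 = +1. Now have (13|565).
13 ≡ 1 (mod 4), so quadratic reciprocity gives (13|565) = (565|13). Reduce: 565 ≡ 6 (mod 13). Now have (6|13).
Factor out 2: 6 = 2·3. Since 13 ≡ 5 (mod 8), (2|13) = -1. Now have -(3|13).
13 ≡ 1 (mod 4), so quadratic reciprocity gives (3|13) = (13|3). Reduce: 13 ≡ 1 (mod 3). Now have -(1|3).
(1|3) = 1. Collecting the sign factors: -1.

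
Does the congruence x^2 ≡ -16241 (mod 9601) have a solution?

(-16241|9601)
  = (2961|9601)    [-16241 ≡ 2961 mod 9601]
  = (9601|2961)    [QR: 2961 ≡ 1 mod 4, sign kept]
  = (718|2961)    [9601 ≡ 718 mod 2961]
  = (359|2961)    [2961 ≡ 1 mod 8 ⇒ (2|2961) = +1]
  = (2961|359)    [QR: 2961 ≡ 1 mod 4, sign kept]
  = (89|359)    [2961 ≡ 89 mod 359]
  = (359|89)    [QR: 89 ≡ 1 mod 4, sign kept]
  = (3|89)    [359 ≡ 3 mod 89]
  = (89|3)    [QR: 89 ≡ 1 mod 4, sign kept]
  = (2|3)    [89 ≡ 2 mod 3]
  = -(1|3)    [3 ≡ 3 mod 8 ⇒ (2|3) = -1]
  = -1    [(1|3) = 1]
(-16241|9601) = -1, and 9601 is prime, so -16241 is not a quadratic residue mod 9601.

no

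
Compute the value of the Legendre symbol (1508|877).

-1

(1508|877)
  = (631|877)    [1508 ≡ 631 mod 877]
  = (877|631)    [QR: 877 ≡ 1 mod 4, sign kept]
  = (246|631)    [877 ≡ 246 mod 631]
  = (123|631)    [631 ≡ 7 mod 8 ⇒ (2|631) = +1]
  = -(631|123)    [QR: both ≡ 3 mod 4, sign flips]
  = -(16|123)    [631 ≡ 16 mod 123]
  = -(1|123)    [123 ≡ 3 mod 8 ⇒ (2|123)^4 = +1]
  = -1    [(1|123) = 1]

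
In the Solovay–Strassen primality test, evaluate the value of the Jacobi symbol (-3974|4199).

Pull out -1: (-3974|4199) = (-1|4199)·(3974|4199). Since 4199 ≡ 3 (mod 4), (-1|4199) = -1. Now have -(3974|4199).
Factor out 2: 3974 = 2·1987. Since 4199 ≡ 7 (mod 8), (2|4199) = +1. Now have -(1987|4199).
Both 1987 ≡ 3 and 4199 ≡ 3 (mod 4), so reciprocity gives (1987|4199) = -(4199|1987). Reduce: 4199 ≡ 225 (mod 1987). Now have (225|1987).
225 ≡ 1 (mod 4), so quadratic reciprocity gives (225|1987) = (1987|225). Reduce: 1987 ≡ 187 (mod 225). Now have (187|225).
225 ≡ 1 (mod 4), so quadratic reciprocity gives (187|225) = (225|187). Reduce: 225 ≡ 38 (mod 187). Now have (38|187).
Factor out 2: 38 = 2·19. Since 187 ≡ 3 (mod 8), (2|187) = -1. Now have -(19|187).
Both 19 ≡ 3 and 187 ≡ 3 (mod 4), so reciprocity gives (19|187) = -(187|19). Reduce: 187 ≡ 16 (mod 19). Now have (16|19).
Factor out 2: 16 = 2^4. Since 19 ≡ 3 (mod 8), (2|19) = -1, and (2|19)^4 = +1. Now have (1|19).
(1|19) = 1. Collecting the sign factors: 1.

1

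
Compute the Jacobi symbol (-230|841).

Reduce the numerator: -230 ≡ 611 (mod 841), so (-230|841) = (611|841).
841 ≡ 1 (mod 4), so quadratic reciprocity gives (611|841) = (841|611). Reduce: 841 ≡ 230 (mod 611). Now have (230|611).
Factor out 2: 230 = 2·115. Since 611 ≡ 3 (mod 8), (2|611) = -1. Now have -(115|611).
Both 115 ≡ 3 and 611 ≡ 3 (mod 4), so reciprocity gives (115|611) = -(611|115). Reduce: 611 ≡ 36 (mod 115). Now have (36|115).
Factor out 2: 36 = 2^2·9. Since 115 ≡ 3 (mod 8), (2|115) = -1, and (2|115)^2 = +1. Now have (9|115).
9 ≡ 1 (mod 4), so quadratic reciprocity gives (9|115) = (115|9). Reduce: 115 ≡ 7 (mod 9). Now have (7|9).
9 ≡ 1 (mod 4), so quadratic reciprocity gives (7|9) = (9|7). Reduce: 9 ≡ 2 (mod 7). Now have (2|7).
Factor out 2: 2 = 2. Since 7 ≡ 7 (mod 8), (2|7) = +1. Now have (1|7).
(1|7) = 1. Collecting the sign factors: 1.

1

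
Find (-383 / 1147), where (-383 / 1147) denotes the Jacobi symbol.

-1

(-383 / 1147)
  = -(383 / 1147)    [1147 ≡ 3 mod 4 ⇒ (-1 / 1147) = -1]
  = (1147 / 383)    [QR: both ≡ 3 mod 4, sign flips]
  = (381 / 383)    [1147 ≡ 381 mod 383]
  = (383 / 381)    [QR: 381 ≡ 1 mod 4, sign kept]
  = (2 / 381)    [383 ≡ 2 mod 381]
  = -(1 / 381)    [381 ≡ 5 mod 8 ⇒ (2 / 381) = -1]
  = -1    [(1 / 381) = 1]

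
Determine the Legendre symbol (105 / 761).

105 ≡ 1 (mod 4), so quadratic reciprocity gives (105 / 761) = (761 / 105). Reduce: 761 ≡ 26 (mod 105). Now have (26 / 105).
Factor out 2: 26 = 2·13. Since 105 ≡ 1 (mod 8), (2 / 105) = +1. Now have (13 / 105).
13 ≡ 1 (mod 4), so quadratic reciprocity gives (13 / 105) = (105 / 13). Reduce: 105 ≡ 1 (mod 13). Now have (1 / 13).
(1 / 13) = 1. Collecting the sign factors: 1.

1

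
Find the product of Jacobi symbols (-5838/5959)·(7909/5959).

By multiplicativity, (-5838·7909/5959) = (-5838/5959)·(7909/5959).
First factor (-5838/5959):
Reduce the numerator: -5838 ≡ 121 (mod 5959), so (-5838/5959) = (121/5959).
121 ≡ 1 (mod 4), so quadratic reciprocity gives (121/5959) = (5959/121). Reduce: 5959 ≡ 30 (mod 121). Now have (30/121).
Factor out 2: 30 = 2·15. Since 121 ≡ 1 (mod 8), (2/121) = +1. Now have (15/121).
121 ≡ 1 (mod 4), so quadratic reciprocity gives (15/121) = (121/15). Reduce: 121 ≡ 1 (mod 15). Now have (1/15).
(1/15) = 1. Collecting the sign factors: 1.
Second factor (7909/5959):
Reduce the numerator: 7909 ≡ 1950 (mod 5959), so (7909/5959) = (1950/5959).
Factor out 2: 1950 = 2·975. Since 5959 ≡ 7 (mod 8), (2/5959) = +1. Now have (975/5959).
Both 975 ≡ 3 and 5959 ≡ 3 (mod 4), so reciprocity gives (975/5959) = -(5959/975). Reduce: 5959 ≡ 109 (mod 975). Now have -(109/975).
109 ≡ 1 (mod 4), so quadratic reciprocity gives (109/975) = (975/109). Reduce: 975 ≡ 103 (mod 109). Now have -(103/109).
109 ≡ 1 (mod 4), so quadratic reciprocity gives (103/109) = (109/103). Reduce: 109 ≡ 6 (mod 103). Now have -(6/103).
Factor out 2: 6 = 2·3. Since 103 ≡ 7 (mod 8), (2/103) = +1. Now have -(3/103).
Both 3 ≡ 3 and 103 ≡ 3 (mod 4), so reciprocity gives (3/103) = -(103/3). Reduce: 103 ≡ 1 (mod 3). Now have (1/3).
(1/3) = 1. Collecting the sign factors: 1.
Product: (1)·(1) = 1.

1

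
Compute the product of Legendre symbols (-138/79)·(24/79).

By multiplicativity, (-138·24/79) = (-138/79)·(24/79).
First factor (-138/79):
(-138/79)
  = (20/79)    [-138 ≡ 20 mod 79]
  = (5/79)    [79 ≡ 7 mod 8 ⇒ (2/79)^2 = +1]
  = (79/5)    [QR: 5 ≡ 1 mod 4, sign kept]
  = (4/5)    [79 ≡ 4 mod 5]
  = (1/5)    [5 ≡ 5 mod 8 ⇒ (2/5)^2 = +1]
  = 1    [(1/5) = 1]
Second factor (24/79):
(24/79)
  = (3/79)    [79 ≡ 7 mod 8 ⇒ (2/79)^3 = +1]
  = -(79/3)    [QR: both ≡ 3 mod 4, sign flips]
  = -(1/3)    [79 ≡ 1 mod 3]
  = -1    [(1/3) = 1]
Product: (1)·(-1) = -1.

-1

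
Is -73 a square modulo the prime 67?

Pull out -1: (-73|67) = (-1|67)·(73|67). Since 67 ≡ 3 (mod 4), (-1|67) = -1. Now have -(73|67).
Reduce the numerator: 73 ≡ 6 (mod 67), so (73|67) = (6|67).
Factor out 2: 6 = 2·3. Since 67 ≡ 3 (mod 8), (2|67) = -1. Now have (3|67).
Both 3 ≡ 3 and 67 ≡ 3 (mod 4), so reciprocity gives (3|67) = -(67|3). Reduce: 67 ≡ 1 (mod 3). Now have -(1|3).
(1|3) = 1. Collecting the sign factors: -1.
The Legendre symbol is -1, so x^2 ≡ -73 (mod 67) has no solution.

no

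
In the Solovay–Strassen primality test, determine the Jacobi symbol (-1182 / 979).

Pull out -1: (-1182 / 979) = (-1 / 979)·(1182 / 979). Since 979 ≡ 3 (mod 4), (-1 / 979) = -1. Now have -(1182 / 979).
Reduce the numerator: 1182 ≡ 203 (mod 979), so (1182 / 979) = (203 / 979).
Both 203 ≡ 3 and 979 ≡ 3 (mod 4), so reciprocity gives (203 / 979) = -(979 / 203). Reduce: 979 ≡ 167 (mod 203). Now have (167 / 203).
Both 167 ≡ 3 and 203 ≡ 3 (mod 4), so reciprocity gives (167 / 203) = -(203 / 167). Reduce: 203 ≡ 36 (mod 167). Now have -(36 / 167).
Factor out 2: 36 = 2^2·9. Since 167 ≡ 7 (mod 8), (2 / 167) = +1, and (2 / 167)^2 = +1. Now have -(9 / 167).
9 ≡ 1 (mod 4), so quadratic reciprocity gives (9 / 167) = (167 / 9). Reduce: 167 ≡ 5 (mod 9). Now have -(5 / 9).
5 ≡ 1 (mod 4), so quadratic reciprocity gives (5 / 9) = (9 / 5). Reduce: 9 ≡ 4 (mod 5). Now have -(4 / 5).
Factor out 2: 4 = 2^2. Since 5 ≡ 5 (mod 8), (2 / 5) = -1, and (2 / 5)^2 = +1. Now have -(1 / 5).
(1 / 5) = 1. Collecting the sign factors: -1.

-1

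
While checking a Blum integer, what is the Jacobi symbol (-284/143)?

1

(-284/143)
  = -(284/143)    [143 ≡ 3 mod 4 ⇒ (-1/143) = -1]
  = -(141/143)    [284 ≡ 141 mod 143]
  = -(143/141)    [QR: 141 ≡ 1 mod 4, sign kept]
  = -(2/141)    [143 ≡ 2 mod 141]
  = (1/141)    [141 ≡ 5 mod 8 ⇒ (2/141) = -1]
  = 1    [(1/141) = 1]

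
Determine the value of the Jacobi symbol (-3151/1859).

(-3151/1859)
  = (567/1859)    [-3151 ≡ 567 mod 1859]
  = -(1859/567)    [QR: both ≡ 3 mod 4, sign flips]
  = -(158/567)    [1859 ≡ 158 mod 567]
  = -(79/567)    [567 ≡ 7 mod 8 ⇒ (2/567) = +1]
  = (567/79)    [QR: both ≡ 3 mod 4, sign flips]
  = (14/79)    [567 ≡ 14 mod 79]
  = (7/79)    [79 ≡ 7 mod 8 ⇒ (2/79) = +1]
  = -(79/7)    [QR: both ≡ 3 mod 4, sign flips]
  = -(2/7)    [79 ≡ 2 mod 7]
  = -(1/7)    [7 ≡ 7 mod 8 ⇒ (2/7) = +1]
  = -1    [(1/7) = 1]

-1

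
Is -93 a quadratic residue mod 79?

Reduce the numerator: -93 ≡ 65 (mod 79), so (-93/79) = (65/79).
65 ≡ 1 (mod 4), so quadratic reciprocity gives (65/79) = (79/65). Reduce: 79 ≡ 14 (mod 65). Now have (14/65).
Factor out 2: 14 = 2·7. Since 65 ≡ 1 (mod 8), (2/65) = +1. Now have (7/65).
65 ≡ 1 (mod 4), so quadratic reciprocity gives (7/65) = (65/7). Reduce: 65 ≡ 2 (mod 7). Now have (2/7).
Factor out 2: 2 = 2. Since 7 ≡ 7 (mod 8), (2/7) = +1. Now have (1/7).
(1/7) = 1. Collecting the sign factors: 1.
(-93/79) = 1, and 79 is prime, so -93 is a quadratic residue mod 79.

yes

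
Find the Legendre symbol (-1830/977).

Reduce the numerator: -1830 ≡ 124 (mod 977), so (-1830/977) = (124/977).
Factor out 2: 124 = 2^2·31. Since 977 ≡ 1 (mod 8), (2/977) = +1, and (2/977)^2 = +1. Now have (31/977).
977 ≡ 1 (mod 4), so quadratic reciprocity gives (31/977) = (977/31). Reduce: 977 ≡ 16 (mod 31). Now have (16/31).
Factor out 2: 16 = 2^4. Since 31 ≡ 7 (mod 8), (2/31) = +1, and (2/31)^4 = +1. Now have (1/31).
(1/31) = 1. Collecting the sign factors: 1.

1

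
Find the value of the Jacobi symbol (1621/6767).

(1621/6767)
  = (6767/1621)    [QR: 1621 ≡ 1 mod 4, sign kept]
  = (283/1621)    [6767 ≡ 283 mod 1621]
  = (1621/283)    [QR: 1621 ≡ 1 mod 4, sign kept]
  = (206/283)    [1621 ≡ 206 mod 283]
  = -(103/283)    [283 ≡ 3 mod 8 ⇒ (2/283) = -1]
  = (283/103)    [QR: both ≡ 3 mod 4, sign flips]
  = (77/103)    [283 ≡ 77 mod 103]
  = (103/77)    [QR: 77 ≡ 1 mod 4, sign kept]
  = (26/77)    [103 ≡ 26 mod 77]
  = -(13/77)    [77 ≡ 5 mod 8 ⇒ (2/77) = -1]
  = -(77/13)    [QR: 13 ≡ 1 mod 4, sign kept]
  = -(12/13)    [77 ≡ 12 mod 13]
  = -(3/13)    [13 ≡ 5 mod 8 ⇒ (2/13)^2 = +1]
  = -(13/3)    [QR: 13 ≡ 1 mod 4, sign kept]
  = -(1/3)    [13 ≡ 1 mod 3]
  = -1    [(1/3) = 1]

-1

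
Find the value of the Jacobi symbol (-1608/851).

Reduce the numerator: -1608 ≡ 94 (mod 851), so (-1608/851) = (94/851).
Factor out 2: 94 = 2·47. Since 851 ≡ 3 (mod 8), (2/851) = -1. Now have -(47/851).
Both 47 ≡ 3 and 851 ≡ 3 (mod 4), so reciprocity gives (47/851) = -(851/47). Reduce: 851 ≡ 5 (mod 47). Now have (5/47).
5 ≡ 1 (mod 4), so quadratic reciprocity gives (5/47) = (47/5). Reduce: 47 ≡ 2 (mod 5). Now have (2/5).
Factor out 2: 2 = 2. Since 5 ≡ 5 (mod 8), (2/5) = -1. Now have -(1/5).
(1/5) = 1. Collecting the sign factors: -1.

-1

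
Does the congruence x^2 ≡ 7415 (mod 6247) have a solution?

(7415|6247)
  = (1168|6247)    [7415 ≡ 1168 mod 6247]
  = (73|6247)    [6247 ≡ 7 mod 8 ⇒ (2|6247)^4 = +1]
  = (6247|73)    [QR: 73 ≡ 1 mod 4, sign kept]
  = (42|73)    [6247 ≡ 42 mod 73]
  = (21|73)    [73 ≡ 1 mod 8 ⇒ (2|73) = +1]
  = (73|21)    [QR: 21 ≡ 1 mod 4, sign kept]
  = (10|21)    [73 ≡ 10 mod 21]
  = -(5|21)    [21 ≡ 5 mod 8 ⇒ (2|21) = -1]
  = -(21|5)    [QR: 5 ≡ 1 mod 4, sign kept]
  = -(1|5)    [21 ≡ 1 mod 5]
  = -1    [(1|5) = 1]
The Legendre symbol is -1, so x^2 ≡ 7415 (mod 6247) has no solution.

no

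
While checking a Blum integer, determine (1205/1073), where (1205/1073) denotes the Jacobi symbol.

1

(1205/1073)
  = (132/1073)    [1205 ≡ 132 mod 1073]
  = (33/1073)    [1073 ≡ 1 mod 8 ⇒ (2/1073)^2 = +1]
  = (1073/33)    [QR: 33 ≡ 1 mod 4, sign kept]
  = (17/33)    [1073 ≡ 17 mod 33]
  = (33/17)    [QR: 17 ≡ 1 mod 4, sign kept]
  = (16/17)    [33 ≡ 16 mod 17]
  = (1/17)    [17 ≡ 1 mod 8 ⇒ (2/17)^4 = +1]
  = 1    [(1/17) = 1]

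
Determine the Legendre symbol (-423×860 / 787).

By multiplicativity, (-423·860 / 787) = (-423 / 787)·(860 / 787).
First factor (-423 / 787):
(-423 / 787)
  = -(423 / 787)    [787 ≡ 3 mod 4 ⇒ (-1 / 787) = -1]
  = (787 / 423)    [QR: both ≡ 3 mod 4, sign flips]
  = (364 / 423)    [787 ≡ 364 mod 423]
  = (91 / 423)    [423 ≡ 7 mod 8 ⇒ (2 / 423)^2 = +1]
  = -(423 / 91)    [QR: both ≡ 3 mod 4, sign flips]
  = -(59 / 91)    [423 ≡ 59 mod 91]
  = (91 / 59)    [QR: both ≡ 3 mod 4, sign flips]
  = (32 / 59)    [91 ≡ 32 mod 59]
  = -(1 / 59)    [59 ≡ 3 mod 8 ⇒ (2 / 59)^5 = -1]
  = -1    [(1 / 59) = 1]
Second factor (860 / 787):
(860 / 787)
  = (73 / 787)    [860 ≡ 73 mod 787]
  = (787 / 73)    [QR: 73 ≡ 1 mod 4, sign kept]
  = (57 / 73)    [787 ≡ 57 mod 73]
  = (73 / 57)    [QR: 57 ≡ 1 mod 4, sign kept]
  = (16 / 57)    [73 ≡ 16 mod 57]
  = (1 / 57)    [57 ≡ 1 mod 8 ⇒ (2 / 57)^4 = +1]
  = 1    [(1 / 57) = 1]
Product: (-1)·(1) = -1.

-1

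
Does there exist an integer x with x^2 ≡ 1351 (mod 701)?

no

(1351/701)
  = (650/701)    [1351 ≡ 650 mod 701]
  = -(325/701)    [701 ≡ 5 mod 8 ⇒ (2/701) = -1]
  = -(701/325)    [QR: 325 ≡ 1 mod 4, sign kept]
  = -(51/325)    [701 ≡ 51 mod 325]
  = -(325/51)    [QR: 325 ≡ 1 mod 4, sign kept]
  = -(19/51)    [325 ≡ 19 mod 51]
  = (51/19)    [QR: both ≡ 3 mod 4, sign flips]
  = (13/19)    [51 ≡ 13 mod 19]
  = (19/13)    [QR: 13 ≡ 1 mod 4, sign kept]
  = (6/13)    [19 ≡ 6 mod 13]
  = -(3/13)    [13 ≡ 5 mod 8 ⇒ (2/13) = -1]
  = -(13/3)    [QR: 13 ≡ 1 mod 4, sign kept]
  = -(1/3)    [13 ≡ 1 mod 3]
  = -1    [(1/3) = 1]
The Legendre symbol is -1, so x^2 ≡ 1351 (mod 701) has no solution.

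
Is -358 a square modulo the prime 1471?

(-358|1471)
  = (1113|1471)    [-358 ≡ 1113 mod 1471]
  = (1471|1113)    [QR: 1113 ≡ 1 mod 4, sign kept]
  = (358|1113)    [1471 ≡ 358 mod 1113]
  = (179|1113)    [1113 ≡ 1 mod 8 ⇒ (2|1113) = +1]
  = (1113|179)    [QR: 1113 ≡ 1 mod 4, sign kept]
  = (39|179)    [1113 ≡ 39 mod 179]
  = -(179|39)    [QR: both ≡ 3 mod 4, sign flips]
  = -(23|39)    [179 ≡ 23 mod 39]
  = (39|23)    [QR: both ≡ 3 mod 4, sign flips]
  = (16|23)    [39 ≡ 16 mod 23]
  = (1|23)    [23 ≡ 7 mod 8 ⇒ (2|23)^4 = +1]
  = 1    [(1|23) = 1]
The Legendre symbol is 1, so x^2 ≡ -358 (mod 1471) has solution.

yes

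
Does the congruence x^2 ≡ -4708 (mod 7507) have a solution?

yes

Pull out -1: (-4708/7507) = (-1/7507)·(4708/7507). Since 7507 ≡ 3 (mod 4), (-1/7507) = -1. Now have -(4708/7507).
Factor out 2: 4708 = 2^2·1177. Since 7507 ≡ 3 (mod 8), (2/7507) = -1, and (2/7507)^2 = +1. Now have -(1177/7507).
1177 ≡ 1 (mod 4), so quadratic reciprocity gives (1177/7507) = (7507/1177). Reduce: 7507 ≡ 445 (mod 1177). Now have -(445/1177).
445 ≡ 1 (mod 4), so quadratic reciprocity gives (445/1177) = (1177/445). Reduce: 1177 ≡ 287 (mod 445). Now have -(287/445).
445 ≡ 1 (mod 4), so quadratic reciprocity gives (287/445) = (445/287). Reduce: 445 ≡ 158 (mod 287). Now have -(158/287).
Factor out 2: 158 = 2·79. Since 287 ≡ 7 (mod 8), (2/287) = +1. Now have -(79/287).
Both 79 ≡ 3 and 287 ≡ 3 (mod 4), so reciprocity gives (79/287) = -(287/79). Reduce: 287 ≡ 50 (mod 79). Now have (50/79).
Factor out 2: 50 = 2·25. Since 79 ≡ 7 (mod 8), (2/79) = +1. Now have (25/79).
25 ≡ 1 (mod 4), so quadratic reciprocity gives (25/79) = (79/25). Reduce: 79 ≡ 4 (mod 25). Now have (4/25).
Factor out 2: 4 = 2^2. Since 25 ≡ 1 (mod 8), (2/25) = +1, and (2/25)^2 = +1. Now have (1/25).
(1/25) = 1. Collecting the sign factors: 1.
The Legendre symbol is 1, so x^2 ≡ -4708 (mod 7507) has solution.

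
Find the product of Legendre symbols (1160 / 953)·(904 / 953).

By multiplicativity, (1160·904 / 953) = (1160 / 953)·(904 / 953).
First factor (1160 / 953):
(1160 / 953)
  = (207 / 953)    [1160 ≡ 207 mod 953]
  = (953 / 207)    [QR: 953 ≡ 1 mod 4, sign kept]
  = (125 / 207)    [953 ≡ 125 mod 207]
  = (207 / 125)    [QR: 125 ≡ 1 mod 4, sign kept]
  = (82 / 125)    [207 ≡ 82 mod 125]
  = -(41 / 125)    [125 ≡ 5 mod 8 ⇒ (2 / 125) = -1]
  = -(125 / 41)    [QR: 41 ≡ 1 mod 4, sign kept]
  = -(2 / 41)    [125 ≡ 2 mod 41]
  = -(1 / 41)    [41 ≡ 1 mod 8 ⇒ (2 / 41) = +1]
  = -1    [(1 / 41) = 1]
Second factor (904 / 953):
(904 / 953)
  = (113 / 953)    [953 ≡ 1 mod 8 ⇒ (2 / 953)^3 = +1]
  = (953 / 113)    [QR: 113 ≡ 1 mod 4, sign kept]
  = (49 / 113)    [953 ≡ 49 mod 113]
  = (113 / 49)    [QR: 49 ≡ 1 mod 4, sign kept]
  = (15 / 49)    [113 ≡ 15 mod 49]
  = (49 / 15)    [QR: 49 ≡ 1 mod 4, sign kept]
  = (4 / 15)    [49 ≡ 4 mod 15]
  = (1 / 15)    [15 ≡ 7 mod 8 ⇒ (2 / 15)^2 = +1]
  = 1    [(1 / 15) = 1]
Product: (-1)·(1) = -1.

-1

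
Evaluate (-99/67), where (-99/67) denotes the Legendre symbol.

Reduce the numerator: -99 ≡ 35 (mod 67), so (-99/67) = (35/67).
Both 35 ≡ 3 and 67 ≡ 3 (mod 4), so reciprocity gives (35/67) = -(67/35). Reduce: 67 ≡ 32 (mod 35). Now have -(32/35).
Factor out 2: 32 = 2^5. Since 35 ≡ 3 (mod 8), (2/35) = -1, and (2/35)^5 = -1. Now have (1/35).
(1/35) = 1. Collecting the sign factors: 1.

1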